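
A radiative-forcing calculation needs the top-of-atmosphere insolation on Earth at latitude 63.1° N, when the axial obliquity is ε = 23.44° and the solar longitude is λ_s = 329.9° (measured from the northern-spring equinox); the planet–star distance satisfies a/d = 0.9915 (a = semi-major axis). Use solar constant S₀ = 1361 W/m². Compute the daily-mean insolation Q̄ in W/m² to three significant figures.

Q̄ ≈ 85.2 W/m²

Solar declination: sin δ = sin ε · sin λ_s = sin 23.44° × sin 329.9° = -0.19950, so δ = -11.507°.
cos H₀ = −tan(+63.1°) tan(-11.507°) = 0.4013, H₀ = 1.1579 rad.
Bracket: H₀ sin φ sin δ + cos φ cos δ sin H₀ = 1.1579×0.89180×-0.19950 + 0.45243×0.97990×0.91595 = -0.206007 + 0.406074 = 0.200067.
Inverse-square distance factor (a/d)² = 0.9915² = 0.983072.
Q̄ = (S₀/π) × 0.983072 × [bracket] = (1361/π) × 0.983072 × 0.200067 = 85.21 W/m².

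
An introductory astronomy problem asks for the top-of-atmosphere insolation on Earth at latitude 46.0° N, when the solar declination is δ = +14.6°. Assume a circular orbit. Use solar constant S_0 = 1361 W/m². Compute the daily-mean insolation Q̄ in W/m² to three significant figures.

Q̄ ≈ 425 W/m²

cos h₀ = −tan(+46.0°) tan(+14.600°) = -0.2697, h₀ = 1.8439 rad.
Bracket: h₀ sin ϕ sin δ + cos ϕ cos δ sin h₀ = 1.8439×0.71934×0.25207 + 0.69466×0.96771×0.96293 = 0.334343 + 0.647310 = 0.981653.
Q̄ = (S_0/π) × [bracket] = (1361/π) × 0.981653 = 425.3 W/m².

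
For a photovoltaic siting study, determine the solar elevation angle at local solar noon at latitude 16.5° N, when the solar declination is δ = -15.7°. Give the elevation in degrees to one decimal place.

57.8°

At local noon the hour angle is zero, so the zenith angle equals |φ − δ| = |+16.5° − (-15.700°)| = 32.200°.
Elevation = 90° − 32.200° = 57.8°.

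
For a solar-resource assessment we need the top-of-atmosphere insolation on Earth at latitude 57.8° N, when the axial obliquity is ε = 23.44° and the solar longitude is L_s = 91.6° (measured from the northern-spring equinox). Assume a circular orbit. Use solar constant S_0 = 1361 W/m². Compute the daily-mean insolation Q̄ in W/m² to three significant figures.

Q̄ ≈ 493 W/m²

Solar declination: sin δ = sin ε · sin L_s = sin 23.44° × sin 91.6° = 0.39763, so δ = +23.430°.
cos h₀ = −tan(+57.8°) tan(+23.430°) = -0.6882, h₀ = 2.3298 rad.
Bracket: h₀ sin ϕ sin δ + cos ϕ cos δ sin h₀ = 2.3298×0.84619×0.39763 + 0.53288×0.91754×0.72554 = 0.783909 + 0.354745 = 1.138654.
Q̄ = (S_0/π) × [bracket] = (1361/π) × 1.138654 = 493.3 W/m².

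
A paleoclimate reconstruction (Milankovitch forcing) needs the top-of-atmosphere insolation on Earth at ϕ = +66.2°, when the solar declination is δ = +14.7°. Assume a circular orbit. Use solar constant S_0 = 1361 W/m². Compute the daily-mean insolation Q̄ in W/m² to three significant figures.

Q̄ ≈ 358 W/m²

cos h₀ = −tan(+66.2°) tan(+14.700°) = -0.5948, h₀ = 2.2078 rad.
Bracket: h₀ sin ϕ sin δ + cos ϕ cos δ sin h₀ = 2.2078×0.91496×0.25376 + 0.40355×0.96727×0.80386 = 0.512608 + 0.313780 = 0.826388.
Q̄ = (S_0/π) × [bracket] = (1361/π) × 0.826388 = 358.0 W/m².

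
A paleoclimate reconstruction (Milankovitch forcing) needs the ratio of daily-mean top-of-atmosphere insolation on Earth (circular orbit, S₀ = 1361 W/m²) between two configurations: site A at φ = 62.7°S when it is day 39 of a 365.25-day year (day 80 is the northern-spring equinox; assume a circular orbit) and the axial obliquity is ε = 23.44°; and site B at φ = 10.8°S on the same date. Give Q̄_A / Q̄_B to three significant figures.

Q̄_A / Q̄_B ≈ 0.842

— Configuration A (φ=-62.7°):
Solar longitude: λ_s = 360° × (39 − 80)/365.25 = -40.411°, i.e. -40.411° + 360° = 319.589°.
sin δ = sin 23.44° × sin 319.589° = -0.25787, so δ = -14.944°.
cos H₀ = −tan(-62.7°) tan(-14.944°) = -0.5171, H₀ = 2.1143 rad.
Bracket: H₀ sin φ sin δ + cos φ cos δ sin H₀ = 2.1143×-0.88862×-0.25787 + 0.45865×0.96618×0.85592 = 0.484489 + 0.379291 = 0.863780.
Q̄ = (S₀/π) × [bracket] = (1361/π) × 0.863780 = 374.21 W/m².
— Configuration B (φ=-10.8°):
cos H₀ = −tan(-10.8°) tan(-14.944°) = -0.0509, H₀ = 1.6217 rad.
Bracket: H₀ sin φ sin δ + cos φ cos δ sin H₀ = 1.6217×-0.18738×-0.25787 + 0.98229×0.96618×0.99870 = 0.078360 + 0.947835 = 1.026195.
Q̄ = (S₀/π) × [bracket] = (1361/π) × 1.026195 = 444.57 W/m².
Ratio Q̄_A / Q̄_B = 374.21 / 444.57 = 0.8417.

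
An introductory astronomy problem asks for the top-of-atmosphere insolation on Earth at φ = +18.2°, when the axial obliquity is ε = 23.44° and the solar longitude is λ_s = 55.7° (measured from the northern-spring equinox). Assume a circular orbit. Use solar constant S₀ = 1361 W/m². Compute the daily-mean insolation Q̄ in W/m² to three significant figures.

Q̄ ≈ 461 W/m²

Solar declination: sin δ = sin ε · sin λ_s = sin 23.44° × sin 55.7° = 0.32861, so δ = +19.185°.
cos H₀ = −tan(+18.2°) tan(+19.185°) = -0.1144, H₀ = 1.6854 rad.
Bracket: H₀ sin φ sin δ + cos φ cos δ sin H₀ = 1.6854×0.31233×0.32861 + 0.94997×0.94446×0.99344 = 0.172981 + 0.891323 = 1.064304.
Q̄ = (S₀/π) × [bracket] = (1361/π) × 1.064304 = 461.1 W/m².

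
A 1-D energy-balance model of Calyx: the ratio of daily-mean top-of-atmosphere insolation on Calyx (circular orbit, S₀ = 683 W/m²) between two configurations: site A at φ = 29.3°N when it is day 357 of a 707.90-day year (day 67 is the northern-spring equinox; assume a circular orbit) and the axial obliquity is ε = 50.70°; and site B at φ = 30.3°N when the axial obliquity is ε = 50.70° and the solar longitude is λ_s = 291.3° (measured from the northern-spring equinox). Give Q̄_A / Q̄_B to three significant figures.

Q̄_A / Q̄_B ≈ 8.06

— Configuration A (φ=+29.3°):
Solar longitude: λ_s = 360° × (357 − 67)/707.90 = 147.478°.
sin δ = sin 50.70° × sin 147.478° = 0.41603, so δ = +24.584°.
cos H₀ = −tan(+29.3°) tan(+24.584°) = -0.2567, H₀ = 1.8304 rad.
Bracket: H₀ sin φ sin δ + cos φ cos δ sin H₀ = 1.8304×0.48938×0.41603 + 0.87207×0.90935×0.96648 = 0.372664 + 0.766435 = 1.139099.
Q̄ = (S₀/π) × [bracket] = (683/π) × 1.139099 = 247.65 W/m².
— Configuration B (φ=+30.3°):
Solar declination: sin δ = sin ε · sin λ_s = sin 50.70° × sin 291.3° = -0.72098, so δ = -46.135°.
cos H₀ = −tan(+30.3°) tan(-46.135°) = 0.6080, H₀ = 0.9173 rad.
Bracket: H₀ sin φ sin δ + cos φ cos δ sin H₀ = 0.9173×0.50453×-0.72098 + 0.86340×0.69296×0.79395 = -0.333673 + 0.475022 = 0.141349.
Q̄ = (S₀/π) × [bracket] = (683/π) × 0.141349 = 30.730 W/m².
Ratio Q̄_A / Q̄_B = 247.65 / 30.730 = 8.059.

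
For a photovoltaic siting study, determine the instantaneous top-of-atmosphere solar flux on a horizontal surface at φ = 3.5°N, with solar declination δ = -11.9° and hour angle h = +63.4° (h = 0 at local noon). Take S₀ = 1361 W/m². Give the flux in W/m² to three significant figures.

cos θ_z = sin φ sin δ + cos φ cos δ cos h = -0.012588 + 0.437319 = 0.424731.
Flux = S₀ · cos θ_z = 1361 × 0.424731 = 578.1 W/m².

578 W/m²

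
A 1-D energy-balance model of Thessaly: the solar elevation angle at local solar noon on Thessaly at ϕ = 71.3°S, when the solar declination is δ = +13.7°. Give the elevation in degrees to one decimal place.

At local noon the hour angle is zero, so the zenith angle equals |ϕ − δ| = |-71.3° − (+13.700°)| = 85.000°.
Elevation = 90° − 85.000° = 5.0°.

5.0°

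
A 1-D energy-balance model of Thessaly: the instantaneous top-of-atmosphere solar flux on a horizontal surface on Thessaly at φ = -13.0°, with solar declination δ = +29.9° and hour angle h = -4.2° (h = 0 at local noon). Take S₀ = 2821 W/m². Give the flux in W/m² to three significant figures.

2.06e+03 W/m²

cos θ_z = sin φ sin δ + cos φ cos δ cos h = -0.112135 + 0.842410 = 0.730275.
Flux = S₀ · cos θ_z = 2821 × 0.730275 = 2060 W/m².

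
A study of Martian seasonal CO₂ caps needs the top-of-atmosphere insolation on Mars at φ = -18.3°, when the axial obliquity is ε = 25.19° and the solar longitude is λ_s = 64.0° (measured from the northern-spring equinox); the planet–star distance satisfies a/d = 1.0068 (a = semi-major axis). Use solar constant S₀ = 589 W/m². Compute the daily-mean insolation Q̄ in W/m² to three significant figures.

Solar declination: sin δ = sin ε · sin λ_s = sin 25.19° × sin 64.0° = 0.38255, so δ = +22.491°.
cos H₀ = −tan(-18.3°) tan(+22.491°) = 0.1369, H₀ = 1.4334 rad.
Bracket: H₀ sin φ sin δ + cos φ cos δ sin H₀ = 1.4334×-0.31399×0.38255 + 0.94943×0.92394×0.99058 = -0.172176 + 0.868953 = 0.696777.
Inverse-square distance factor (a/d)² = 1.0068² = 1.013646.
Q̄ = (S₀/π) × 1.013646 × [bracket] = (589/π) × 1.013646 × 0.696777 = 132.4 W/m².

Q̄ ≈ 132 W/m²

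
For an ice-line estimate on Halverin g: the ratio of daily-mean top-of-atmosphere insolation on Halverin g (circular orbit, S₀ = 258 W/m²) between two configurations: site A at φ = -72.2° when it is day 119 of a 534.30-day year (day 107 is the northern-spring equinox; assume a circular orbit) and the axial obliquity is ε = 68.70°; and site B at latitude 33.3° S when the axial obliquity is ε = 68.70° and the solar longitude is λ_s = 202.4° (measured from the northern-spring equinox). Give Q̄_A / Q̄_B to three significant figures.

Q̄_A / Q̄_B ≈ 0.120

— Configuration A (φ=-72.2°):
Solar longitude: λ_s = 360° × (119 − 107)/534.30 = 8.085°.
sin δ = sin 68.70° × sin 8.085° = 0.13104, so δ = +7.530°.
cos H₀ = −tan(-72.2°) tan(+7.530°) = 0.4117, H₀ = 1.1465 rad.
Bracket: H₀ sin φ sin δ + cos φ cos δ sin H₀ = 1.1465×-0.95213×0.13104 + 0.30570×0.99138×0.91132 = -0.143045 + 0.276189 = 0.133144.
Q̄ = (S₀/π) × [bracket] = (258/π) × 0.133144 = 10.934 W/m².
— Configuration B (φ=-33.3°):
Solar declination: sin δ = sin ε · sin λ_s = sin 68.70° × sin 202.4° = -0.35504, so δ = -20.796°.
cos H₀ = −tan(-33.3°) tan(-20.796°) = -0.2495, H₀ = 1.8229 rad.
Bracket: H₀ sin φ sin δ + cos φ cos δ sin H₀ = 1.8229×-0.54902×-0.35504 + 0.83581×0.93485×0.96838 = 0.355327 + 0.756650 = 1.111977.
Q̄ = (S₀/π) × [bracket] = (258/π) × 1.111977 = 91.320 W/m².
Ratio Q̄_A / Q̄_B = 10.934 / 91.320 = 0.1197.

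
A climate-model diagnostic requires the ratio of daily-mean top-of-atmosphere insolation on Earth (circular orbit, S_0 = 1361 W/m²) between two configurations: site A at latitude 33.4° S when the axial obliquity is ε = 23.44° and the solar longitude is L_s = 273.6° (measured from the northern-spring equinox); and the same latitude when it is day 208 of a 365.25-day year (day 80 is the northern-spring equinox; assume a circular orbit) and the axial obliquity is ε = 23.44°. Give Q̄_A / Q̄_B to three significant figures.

— Configuration A (ϕ=-33.4°):
Solar declination: sin δ = sin ε · sin L_s = sin 23.44° × sin 273.6° = -0.39700, so δ = -23.391°.
cos h₀ = −tan(-33.4°) tan(-23.391°) = -0.2852, h₀ = 1.8600 rad.
Bracket: h₀ sin ϕ sin δ + cos ϕ cos δ sin h₀ = 1.8600×-0.55048×-0.39700 + 0.83485×0.91782×0.95846 = 0.406485 + 0.734412 = 1.140897.
Q̄ = (S_0/π) × [bracket] = (1361/π) × 1.140897 = 494.26 W/m².
— Configuration B (ϕ=-33.4°):
Solar longitude: L_s = 360° × (208 − 80)/365.25 = 126.160°.
sin δ = sin 23.44° × sin 126.160° = 0.32116, so δ = +18.733°.
cos h₀ = −tan(-33.4°) tan(+18.733°) = 0.2236, h₀ = 1.3453 rad.
Bracket: h₀ sin ϕ sin δ + cos ϕ cos δ sin h₀ = 1.3453×-0.55048×0.32116 + 0.83485×0.94702×0.97468 = -0.237838 + 0.770601 = 0.532763.
Q̄ = (S_0/π) × [bracket] = (1361/π) × 0.532763 = 230.80 W/m².
Ratio Q̄_A / Q̄_B = 494.26 / 230.80 = 2.142.

Q̄_A / Q̄_B ≈ 2.14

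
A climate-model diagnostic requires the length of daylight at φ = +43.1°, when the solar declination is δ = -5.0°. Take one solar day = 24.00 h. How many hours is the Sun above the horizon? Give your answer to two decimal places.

cos H₀ = −tan φ · tan δ = −tan(+43.1°) × tan(-5.000°) = 0.0819, so H₀ = 1.4888 rad = 85.30°.
Daylight = 2H₀/(2π) × 24.00 h = (1.4888/π) × 24.00 = 11.37 h.

11.37 h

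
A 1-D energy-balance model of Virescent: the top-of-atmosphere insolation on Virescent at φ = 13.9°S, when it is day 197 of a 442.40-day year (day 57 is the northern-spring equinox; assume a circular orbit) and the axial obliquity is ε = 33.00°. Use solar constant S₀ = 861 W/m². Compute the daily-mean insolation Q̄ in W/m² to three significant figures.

Solar longitude: λ_s = 360° × (197 − 57)/442.40 = 113.924°.
sin δ = sin 33.00° × sin 113.924° = 0.49785, so δ = +29.858°.
cos H₀ = −tan(-13.9°) tan(+29.858°) = 0.1421, H₀ = 1.4283 rad.
Bracket: H₀ sin φ sin δ + cos φ cos δ sin H₀ = 1.4283×-0.24023×0.49785 + 0.97072×0.86727×0.98986 = -0.170823 + 0.833340 = 0.662517.
Q̄ = (S₀/π) × [bracket] = (861/π) × 0.662517 = 181.6 W/m².

Q̄ ≈ 182 W/m²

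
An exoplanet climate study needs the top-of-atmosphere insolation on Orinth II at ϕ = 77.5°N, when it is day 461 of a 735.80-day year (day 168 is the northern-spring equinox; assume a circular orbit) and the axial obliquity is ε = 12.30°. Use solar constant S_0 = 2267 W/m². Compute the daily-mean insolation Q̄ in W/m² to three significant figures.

Solar longitude: L_s = 360° × (461 − 168)/735.80 = 143.354°.
sin δ = sin 12.30° × sin 143.354° = 0.12715, so δ = +7.305°.
cos h₀ = −tan(+77.5°) tan(+7.305°) = -0.5782, h₀ = 2.1874 rad.
Bracket: h₀ sin ϕ sin δ + cos ϕ cos δ sin h₀ = 2.1874×0.97630×0.12715 + 0.21644×0.99188×0.81587 = 0.271536 + 0.175153 = 0.446689.
Q̄ = (S_0/π) × [bracket] = (2267/π) × 0.446689 = 322.3 W/m².

Q̄ ≈ 322 W/m²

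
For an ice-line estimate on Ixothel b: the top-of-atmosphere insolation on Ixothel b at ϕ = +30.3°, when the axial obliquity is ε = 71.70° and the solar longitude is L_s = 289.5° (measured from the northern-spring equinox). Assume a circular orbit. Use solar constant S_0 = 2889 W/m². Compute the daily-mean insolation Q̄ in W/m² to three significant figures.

Solar declination: sin δ = sin ε · sin L_s = sin 71.70° × sin 289.5° = -0.89497, so δ = -63.504°.
cos h₀ = −tan(+30.3°) tan(-63.504°) = 1.1723 ≥ 1 ⇒ polar night, h₀ = 0 and Q̄ = 0.

Q̄ ≈ 0.00 W/m²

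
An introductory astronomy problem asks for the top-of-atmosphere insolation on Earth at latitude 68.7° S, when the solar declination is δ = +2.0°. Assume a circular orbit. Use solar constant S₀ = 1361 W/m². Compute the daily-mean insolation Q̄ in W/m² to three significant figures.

cos H₀ = −tan(-68.7°) tan(+2.000°) = 0.0896, H₀ = 1.4811 rad.
Bracket: H₀ sin φ sin δ + cos φ cos δ sin H₀ = 1.4811×-0.93169×0.03490 + 0.36325×0.99939×0.99598 = -0.048159 + 0.361569 = 0.313410.
Q̄ = (S₀/π) × [bracket] = (1361/π) × 0.313410 = 135.8 W/m².

Q̄ ≈ 136 W/m²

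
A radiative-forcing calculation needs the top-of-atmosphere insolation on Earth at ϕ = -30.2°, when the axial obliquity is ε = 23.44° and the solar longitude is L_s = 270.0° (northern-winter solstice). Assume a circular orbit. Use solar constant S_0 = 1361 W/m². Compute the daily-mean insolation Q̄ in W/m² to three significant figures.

Solar declination: sin δ = sin ε · sin L_s = sin 23.44° × sin 270.0° = -0.39779, so δ = -23.440°.
cos h₀ = −tan(-30.2°) tan(-23.440°) = -0.2523, h₀ = 1.8259 rad.
Bracket: h₀ sin ϕ sin δ + cos ϕ cos δ sin h₀ = 1.8259×-0.50302×-0.39779 + 0.86427×0.91748×0.96764 = 0.365356 + 0.767291 = 1.132647.
Q̄ = (S_0/π) × [bracket] = (1361/π) × 1.132647 = 490.7 W/m².

Q̄ ≈ 491 W/m²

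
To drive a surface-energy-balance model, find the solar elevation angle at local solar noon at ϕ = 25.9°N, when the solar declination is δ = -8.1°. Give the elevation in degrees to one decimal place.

At local noon the hour angle is zero, so the zenith angle equals |ϕ − δ| = |+25.9° − (-8.100°)| = 34.000°.
Elevation = 90° − 34.000° = 56.0°.

56.0°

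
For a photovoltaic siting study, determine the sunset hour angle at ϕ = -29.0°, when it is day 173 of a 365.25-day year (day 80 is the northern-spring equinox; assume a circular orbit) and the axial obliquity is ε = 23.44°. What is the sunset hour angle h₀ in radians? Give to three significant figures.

h₀ = 1.33 rad

Solar longitude: L_s = 360° × (173 − 80)/365.25 = 91.663°.
sin δ = sin 23.44° × sin 91.663° = 0.39762, so δ = +23.430°.
cos h₀ = −tan ϕ · tan δ = −tan(-29.0°) × tan(+23.430°) = 0.2402, so h₀ = 1.3282 rad = 76.10°.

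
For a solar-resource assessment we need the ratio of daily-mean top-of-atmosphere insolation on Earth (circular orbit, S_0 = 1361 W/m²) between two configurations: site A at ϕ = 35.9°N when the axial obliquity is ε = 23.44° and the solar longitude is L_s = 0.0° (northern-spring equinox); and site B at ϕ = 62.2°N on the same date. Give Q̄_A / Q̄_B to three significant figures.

Q̄_A / Q̄_B ≈ 1.74

— Configuration A (ϕ=+35.9°):
Solar declination: sin δ = sin ε · sin L_s = sin 23.44° × sin 0.0° = 0.00000, so δ = +0.000°.
cos h₀ = −tan(+35.9°) tan(+0.000°) = -0.0000, h₀ = 1.5708 rad.
Bracket: h₀ sin ϕ sin δ + cos ϕ cos δ sin h₀ = 1.5708×0.58637×0.00000 + 0.81004×1.00000×1.00000 = 0.000000 + 0.810040 = 0.810040.
Q̄ = (S_0/π) × [bracket] = (1361/π) × 0.810040 = 350.93 W/m².
— Configuration B (ϕ=+62.2°):
cos h₀ = −tan(+62.2°) tan(+0.000°) = -0.0000, h₀ = 1.5708 rad.
Bracket: h₀ sin ϕ sin δ + cos ϕ cos δ sin h₀ = 1.5708×0.88458×0.00000 + 0.46639×1.00000×1.00000 = 0.000000 + 0.466390 = 0.466390.
Q̄ = (S_0/π) × [bracket] = (1361/π) × 0.466390 = 202.05 W/m².
Ratio Q̄_A / Q̄_B = 350.93 / 202.05 = 1.737.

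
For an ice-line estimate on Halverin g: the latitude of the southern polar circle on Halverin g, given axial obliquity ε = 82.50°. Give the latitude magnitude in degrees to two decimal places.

7.50°

The polar circle is the lowest latitude that experiences at least one full rotation of continuous darkness at the northern-summer solstice; it lies at |ϕ| = 90° − ε = 90° − 82.50° = 7.50°.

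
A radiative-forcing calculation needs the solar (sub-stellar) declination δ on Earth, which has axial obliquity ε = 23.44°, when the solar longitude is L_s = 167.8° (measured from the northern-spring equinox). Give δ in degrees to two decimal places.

δ = +4.82°

sin δ = sin ε · sin L_s = sin 23.44° × sin 167.8° = 0.084063.
δ = arcsin(0.084063) = +4.82°.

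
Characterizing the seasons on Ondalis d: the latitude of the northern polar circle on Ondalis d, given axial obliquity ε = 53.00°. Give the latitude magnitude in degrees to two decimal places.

The polar circle is the lowest latitude that experiences at least one full rotation of continuous daylight at the northern-summer solstice; it lies at |φ| = 90° − ε = 90° − 53.00° = 37.00°.

37.00°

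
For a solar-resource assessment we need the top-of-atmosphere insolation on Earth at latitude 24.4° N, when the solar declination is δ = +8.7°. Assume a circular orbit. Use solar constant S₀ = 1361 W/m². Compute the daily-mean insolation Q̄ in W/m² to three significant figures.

Q̄ ≈ 433 W/m²

cos H₀ = −tan(+24.4°) tan(+8.700°) = -0.0694, H₀ = 1.6403 rad.
Bracket: H₀ sin φ sin δ + cos φ cos δ sin H₀ = 1.6403×0.41310×0.15126 + 0.91068×0.98849×0.99759 = 0.102495 + 0.898029 = 1.000524.
Q̄ = (S₀/π) × [bracket] = (1361/π) × 1.000524 = 433.4 W/m².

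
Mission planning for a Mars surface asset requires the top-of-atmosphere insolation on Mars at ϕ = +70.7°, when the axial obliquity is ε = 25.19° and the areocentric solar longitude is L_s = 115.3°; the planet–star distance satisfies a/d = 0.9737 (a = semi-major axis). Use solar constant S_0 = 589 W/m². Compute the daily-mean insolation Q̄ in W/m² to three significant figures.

sin δ = sin 25.19° × sin 115.3° = 0.38480, so δ = +22.631°.
cos h₀ = −tan(+70.7°) tan(+22.631°) = -1.1905 ≤ −1 ⇒ polar day, h₀ = π.
Bracket: h₀ sin ϕ sin δ + cos ϕ cos δ sin h₀ = 3.1416×0.94380×0.38480 + 0.33051×0.92300×0.00000 = 1.140948 + 0.000000 = 1.140948.
Inverse-square distance factor (a/d)² = 0.9737² = 0.948092.
Q̄ = (S_0/π) × 0.948092 × [bracket] = (589/π) × 0.948092 × 1.140948 = 202.8 W/m².

Q̄ ≈ 203 W/m²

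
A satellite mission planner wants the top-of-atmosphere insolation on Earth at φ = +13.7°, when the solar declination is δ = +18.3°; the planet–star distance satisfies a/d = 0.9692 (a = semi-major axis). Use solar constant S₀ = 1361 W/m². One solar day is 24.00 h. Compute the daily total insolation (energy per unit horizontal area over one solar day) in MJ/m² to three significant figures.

36.6 MJ/m²

cos H₀ = −tan(+13.7°) tan(+18.300°) = -0.0806, H₀ = 1.6515 rad.
Bracket: H₀ sin φ sin δ + cos φ cos δ sin H₀ = 1.6515×0.23684×0.31399 + 0.97155×0.94943×0.99674 = 0.122814 + 0.919412 = 1.042226.
Inverse-square distance factor (a/d)² = 0.9692² = 0.939349.
Q̄ = (S₀/π) × 0.939349 × [bracket] = (1361/π) × 0.939349 × 1.042226 = 424.13 W/m².
Daily total = Q̄ × 24.00 h × 3600 s/h = 424.13 × 24.00 × 3600 / 10⁶ = 36.64 MJ/m².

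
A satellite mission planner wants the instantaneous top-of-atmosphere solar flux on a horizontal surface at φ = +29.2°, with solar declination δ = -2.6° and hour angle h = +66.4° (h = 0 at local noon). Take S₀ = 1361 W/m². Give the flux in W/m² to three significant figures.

445 W/m²

cos θ_z = sin φ sin δ + cos φ cos δ cos h = -0.022131 + 0.349114 = 0.326983.
Flux = S₀ · cos θ_z = 1361 × 0.326983 = 445.0 W/m².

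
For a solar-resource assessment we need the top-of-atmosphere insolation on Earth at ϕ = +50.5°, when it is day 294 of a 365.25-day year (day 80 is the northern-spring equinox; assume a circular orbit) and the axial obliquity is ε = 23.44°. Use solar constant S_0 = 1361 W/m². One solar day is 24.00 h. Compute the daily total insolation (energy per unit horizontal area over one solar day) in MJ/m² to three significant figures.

14.8 MJ/m²

Solar longitude: L_s = 360° × (294 − 80)/365.25 = 210.924°.
sin δ = sin 23.44° × sin 210.924° = -0.20442, so δ = -11.796°.
cos h₀ = −tan(+50.5°) tan(-11.796°) = 0.2533, h₀ = 1.3147 rad.
Bracket: h₀ sin ϕ sin δ + cos ϕ cos δ sin h₀ = 1.3147×0.77162×-0.20442 + 0.63608×0.97888×0.96738 = -0.207374 + 0.602335 = 0.394961.
Q̄ = (S_0/π) × [bracket] = (1361/π) × 0.394961 = 171.10 W/m².
Daily total = Q̄ × 24.00 h × 3600 s/h = 171.10 × 24.00 × 3600 / 10⁶ = 14.78 MJ/m².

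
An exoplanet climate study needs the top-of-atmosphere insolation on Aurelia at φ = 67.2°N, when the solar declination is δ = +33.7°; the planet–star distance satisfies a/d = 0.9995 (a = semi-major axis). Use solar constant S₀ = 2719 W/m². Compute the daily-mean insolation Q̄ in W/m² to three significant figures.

Q̄ ≈ 1.39e+03 W/m²

cos H₀ = −tan(+67.2°) tan(+33.700°) = -1.5865 ≤ −1 ⇒ polar day, H₀ = π.
Bracket: H₀ sin φ sin δ + cos φ cos δ sin H₀ = 3.1416×0.92186×0.55484 + 0.38752×0.83195×0.00000 = 1.606881 + 0.000000 = 1.606881.
Inverse-square distance factor (a/d)² = 0.9995² = 0.999000.
Q̄ = (S₀/π) × 0.999000 × [bracket] = (2719/π) × 0.999000 × 1.606881 = 1389 W/m².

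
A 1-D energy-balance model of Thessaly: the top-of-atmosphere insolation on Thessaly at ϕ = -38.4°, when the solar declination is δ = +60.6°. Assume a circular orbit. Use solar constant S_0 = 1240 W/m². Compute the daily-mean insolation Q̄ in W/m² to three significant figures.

Q̄ ≈ 0.00 W/m²

cos h₀ = −tan(-38.4°) tan(+60.600°) = 1.4066 ≥ 1 ⇒ polar night, h₀ = 0 and Q̄ = 0.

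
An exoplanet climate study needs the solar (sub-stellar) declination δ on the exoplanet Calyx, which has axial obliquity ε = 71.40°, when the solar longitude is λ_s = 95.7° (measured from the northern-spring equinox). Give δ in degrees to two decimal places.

sin δ = sin ε · sin λ_s = sin 71.40° × sin 95.7° = 0.943082.
δ = arcsin(0.943082) = +70.58°.

δ = +70.58°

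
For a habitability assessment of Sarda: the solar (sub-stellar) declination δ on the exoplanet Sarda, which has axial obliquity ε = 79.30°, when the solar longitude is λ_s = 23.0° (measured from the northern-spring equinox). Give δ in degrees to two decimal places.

sin δ = sin ε · sin λ_s = sin 79.30° × sin 23.0° = 0.383937.
δ = arcsin(0.383937) = +22.58°.

δ = +22.58°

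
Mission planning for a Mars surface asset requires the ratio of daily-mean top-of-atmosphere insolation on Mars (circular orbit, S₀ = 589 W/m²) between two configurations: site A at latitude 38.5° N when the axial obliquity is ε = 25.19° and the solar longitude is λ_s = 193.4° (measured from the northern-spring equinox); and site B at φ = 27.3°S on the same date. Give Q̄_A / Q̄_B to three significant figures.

Q̄_A / Q̄_B ≈ 0.716

— Configuration A (φ=+38.5°):
Solar declination: sin δ = sin ε · sin λ_s = sin 25.19° × sin 193.4° = -0.09864, so δ = -5.661°.
cos H₀ = −tan(+38.5°) tan(-5.661°) = 0.0788, H₀ = 1.4919 rad.
Bracket: H₀ sin φ sin δ + cos φ cos δ sin H₀ = 1.4919×0.62251×-0.09864 + 0.78261×0.99512×0.99689 = -0.091609 + 0.776369 = 0.684760.
Q̄ = (S₀/π) × [bracket] = (589/π) × 0.684760 = 128.38 W/m².
— Configuration B (φ=-27.3°):
cos H₀ = −tan(-27.3°) tan(-5.661°) = -0.0512, H₀ = 1.6220 rad.
Bracket: H₀ sin φ sin δ + cos φ cos δ sin H₀ = 1.6220×-0.45865×-0.09864 + 0.88862×0.99512×0.99869 = 0.073381 + 0.883125 = 0.956506.
Q̄ = (S₀/π) × [bracket] = (589/π) × 0.956506 = 179.33 W/m².
Ratio Q̄_A / Q̄_B = 128.38 / 179.33 = 0.7159.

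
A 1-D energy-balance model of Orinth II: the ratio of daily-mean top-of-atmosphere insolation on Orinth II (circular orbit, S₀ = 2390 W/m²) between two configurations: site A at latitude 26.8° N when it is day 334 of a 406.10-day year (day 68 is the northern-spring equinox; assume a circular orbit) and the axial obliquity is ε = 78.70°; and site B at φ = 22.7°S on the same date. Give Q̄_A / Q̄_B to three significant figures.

— Configuration A (φ=+26.8°):
Solar longitude: λ_s = 360° × (334 − 68)/406.10 = 235.804°.
sin δ = sin 78.70° × sin 235.804° = -0.81109, so δ = -54.202°.
cos H₀ = −tan(+26.8°) tan(-54.202°) = 0.7004, H₀ = 0.7948 rad.
Bracket: H₀ sin φ sin δ + cos φ cos δ sin H₀ = 0.7948×0.45088×-0.81109 + 0.89259×0.58493×0.71371 = -0.290662 + 0.372630 = 0.081968.
Q̄ = (S₀/π) × [bracket] = (2390/π) × 0.081968 = 62.358 W/m².
— Configuration B (φ=-22.7°):
cos H₀ = −tan(-22.7°) tan(-54.202°) = -0.5800, H₀ = 2.1896 rad.
Bracket: H₀ sin φ sin δ + cos φ cos δ sin H₀ = 2.1896×-0.38591×-0.81109 + 0.92254×0.58493×0.81458 = 0.685362 + 0.439565 = 1.124927.
Q̄ = (S₀/π) × [bracket] = (2390/π) × 1.124927 = 855.80 W/m².
Ratio Q̄_A / Q̄_B = 62.358 / 855.80 = 0.07287.

Q̄_A / Q̄_B ≈ 0.0729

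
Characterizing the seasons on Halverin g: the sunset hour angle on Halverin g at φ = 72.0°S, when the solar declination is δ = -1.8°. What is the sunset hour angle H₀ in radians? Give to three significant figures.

cos H₀ = −tan φ · tan δ = −tan(-72.0°) × tan(-1.800°) = -0.0967, so H₀ = 1.6677 rad = 95.55°.

H₀ = 1.67 rad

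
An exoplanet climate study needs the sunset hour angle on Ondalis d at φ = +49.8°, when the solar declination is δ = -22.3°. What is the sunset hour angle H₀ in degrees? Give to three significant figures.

cos H₀ = −tan φ · tan δ = −tan(+49.8°) × tan(-22.300°) = 0.4853, so H₀ = 1.0641 rad = 60.97°.

H₀ = 61.0°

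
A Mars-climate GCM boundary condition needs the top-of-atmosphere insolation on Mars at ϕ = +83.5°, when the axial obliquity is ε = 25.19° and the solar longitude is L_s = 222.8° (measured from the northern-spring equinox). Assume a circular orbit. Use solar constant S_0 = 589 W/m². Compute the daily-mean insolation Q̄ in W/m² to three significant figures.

Solar declination: sin δ = sin ε · sin L_s = sin 25.19° × sin 222.8° = -0.28918, so δ = -16.809°.
cos h₀ = −tan(+83.5°) tan(-16.809°) = 2.6514 ≥ 1 ⇒ polar night, h₀ = 0 and Q̄ = 0.

Q̄ ≈ 0.00 W/m²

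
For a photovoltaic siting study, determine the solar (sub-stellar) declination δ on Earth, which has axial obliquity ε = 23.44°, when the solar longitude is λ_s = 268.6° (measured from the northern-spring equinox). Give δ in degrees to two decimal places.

δ = -23.43°

sin δ = sin ε · sin λ_s = sin 23.44° × sin 268.6° = -0.397670.
δ = arcsin(-0.397670) = -23.43°.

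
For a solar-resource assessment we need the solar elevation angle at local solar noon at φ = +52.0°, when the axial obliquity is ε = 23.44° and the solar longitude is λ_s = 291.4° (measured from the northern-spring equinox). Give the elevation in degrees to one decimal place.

Solar declination: sin δ = sin ε · sin λ_s = sin 23.44° × sin 291.4° = -0.37036, so δ = -21.738°.
At local noon the hour angle is zero, so the zenith angle equals |φ − δ| = |+52.0° − (-21.738°)| = 73.738°.
Elevation = 90° − 73.738° = 16.3°.

16.3°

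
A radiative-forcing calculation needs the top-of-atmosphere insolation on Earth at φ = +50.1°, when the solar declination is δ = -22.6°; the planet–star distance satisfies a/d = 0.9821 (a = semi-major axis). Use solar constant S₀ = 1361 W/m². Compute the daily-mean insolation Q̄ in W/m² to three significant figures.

cos H₀ = −tan(+50.1°) tan(-22.600°) = 0.4978, H₀ = 1.0497 rad.
Bracket: H₀ sin φ sin δ + cos φ cos δ sin H₀ = 1.0497×0.76717×-0.38430 + 0.64145×0.92321×0.86727 = -0.309476 + 0.513591 = 0.204115.
Inverse-square distance factor (a/d)² = 0.9821² = 0.964520.
Q̄ = (S₀/π) × 0.964520 × [bracket] = (1361/π) × 0.964520 × 0.204115 = 85.29 W/m².

Q̄ ≈ 85.3 W/m²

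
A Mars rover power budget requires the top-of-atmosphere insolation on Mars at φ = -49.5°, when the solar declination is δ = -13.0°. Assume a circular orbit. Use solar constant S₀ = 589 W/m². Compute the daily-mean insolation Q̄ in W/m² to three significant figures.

cos H₀ = −tan(-49.5°) tan(-13.000°) = -0.2703, H₀ = 1.8445 rad.
Bracket: H₀ sin φ sin δ + cos φ cos δ sin H₀ = 1.8445×-0.76041×-0.22495 + 0.64945×0.97437×0.96277 = 0.315510 + 0.609245 = 0.924755.
Q̄ = (S₀/π) × [bracket] = (589/π) × 0.924755 = 173.4 W/m².

Q̄ ≈ 173 W/m²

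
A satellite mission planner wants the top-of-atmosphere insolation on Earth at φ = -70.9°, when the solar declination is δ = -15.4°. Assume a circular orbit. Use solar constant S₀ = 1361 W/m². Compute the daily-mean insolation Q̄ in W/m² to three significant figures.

Q̄ ≈ 354 W/m²

cos H₀ = −tan(-70.9°) tan(-15.400°) = -0.7954, H₀ = 2.4905 rad.
Bracket: H₀ sin φ sin δ + cos φ cos δ sin H₀ = 2.4905×-0.94495×-0.26556 + 0.32722×0.96410×0.60603 = 0.624968 + 0.191186 = 0.816154.
Q̄ = (S₀/π) × [bracket] = (1361/π) × 0.816154 = 353.6 W/m².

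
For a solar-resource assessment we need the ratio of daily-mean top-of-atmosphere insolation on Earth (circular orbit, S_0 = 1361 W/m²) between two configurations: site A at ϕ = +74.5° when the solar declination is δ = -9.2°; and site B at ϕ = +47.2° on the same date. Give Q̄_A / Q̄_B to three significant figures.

Q̄_A / Q̄_B ≈ 0.137

— Configuration A (ϕ=+74.5°):
cos h₀ = −tan(+74.5°) tan(-9.200°) = 0.5840, h₀ = 0.9471 rad.
Bracket: h₀ sin ϕ sin δ + cos ϕ cos δ sin h₀ = 0.9471×0.96363×-0.15988 + 0.26724×0.98714×0.81174 = -0.145915 + 0.214140 = 0.068225.
Q̄ = (S_0/π) × [bracket] = (1361/π) × 0.068225 = 29.556 W/m².
— Configuration B (ϕ=+47.2°):
cos h₀ = −tan(+47.2°) tan(-9.200°) = 0.1749, h₀ = 1.3950 rad.
Bracket: h₀ sin ϕ sin δ + cos ϕ cos δ sin h₀ = 1.3950×0.73373×-0.15988 + 0.67944×0.98714×0.98459 = -0.163646 + 0.660367 = 0.496721.
Q̄ = (S_0/π) × [bracket] = (1361/π) × 0.496721 = 215.19 W/m².
Ratio Q̄_A / Q̄_B = 29.556 / 215.19 = 0.1373.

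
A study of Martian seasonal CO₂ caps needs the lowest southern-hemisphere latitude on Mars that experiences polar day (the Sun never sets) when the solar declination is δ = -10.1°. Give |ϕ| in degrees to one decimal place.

Polar day requires cos h₀ = −tan ϕ tan δ ≤ −1, i.e. tan ϕ tan δ ≥ 1.
The boundary is |tan ϕ| · |tan δ| = 1, so |ϕ| = 90° − |δ| = 90° − 10.1° = 79.9° in the southern hemisphere.

|ϕ| = 79.9°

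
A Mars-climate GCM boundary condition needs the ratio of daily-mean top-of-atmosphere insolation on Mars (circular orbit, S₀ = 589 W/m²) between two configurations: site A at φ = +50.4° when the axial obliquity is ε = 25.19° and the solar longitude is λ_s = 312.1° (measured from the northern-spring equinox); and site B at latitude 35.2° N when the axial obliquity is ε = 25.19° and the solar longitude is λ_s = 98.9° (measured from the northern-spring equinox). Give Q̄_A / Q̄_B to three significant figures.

Q̄_A / Q̄_B ≈ 0.234

— Configuration A (φ=+50.4°):
Solar declination: sin δ = sin ε · sin λ_s = sin 25.19° × sin 312.1° = -0.31580, so δ = -18.409°.
cos H₀ = −tan(+50.4°) tan(-18.409°) = 0.4023, H₀ = 1.1567 rad.
Bracket: H₀ sin φ sin δ + cos φ cos δ sin H₀ = 1.1567×0.77051×-0.31580 + 0.63742×0.94883×0.91550 = -0.281456 + 0.553697 = 0.272241.
Q̄ = (S₀/π) × [bracket] = (589/π) × 0.272241 = 51.041 W/m².
— Configuration B (φ=+35.2°):
Solar declination: sin δ = sin ε · sin λ_s = sin 25.19° × sin 98.9° = 0.42050, so δ = +24.866°.
cos H₀ = −tan(+35.2°) tan(+24.866°) = -0.3269, H₀ = 1.9039 rad.
Bracket: H₀ sin φ sin δ + cos φ cos δ sin H₀ = 1.9039×0.57643×0.42050 + 0.81714×0.90729×0.94505 = 0.461484 + 0.700644 = 1.162128.
Q̄ = (S₀/π) × [bracket] = (589/π) × 1.162128 = 217.88 W/m².
Ratio Q̄_A / Q̄_B = 51.041 / 217.88 = 0.2343.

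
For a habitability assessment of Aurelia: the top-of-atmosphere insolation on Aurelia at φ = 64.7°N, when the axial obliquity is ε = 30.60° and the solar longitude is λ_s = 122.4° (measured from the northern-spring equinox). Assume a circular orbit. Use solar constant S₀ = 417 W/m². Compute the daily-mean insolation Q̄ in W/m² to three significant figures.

Q̄ ≈ 162 W/m²

Solar declination: sin δ = sin ε · sin λ_s = sin 30.60° × sin 122.4° = 0.42980, so δ = +25.455°.
cos H₀ = −tan(+64.7°) tan(+25.455°) = -1.0070 ≤ −1 ⇒ polar day, H₀ = π.
Bracket: H₀ sin φ sin δ + cos φ cos δ sin H₀ = 3.1416×0.90408×0.42980 + 0.42736×0.90293×0.00000 = 1.220743 + 0.000000 = 1.220743.
Q̄ = (S₀/π) × [bracket] = (417/π) × 1.220743 = 162.0 W/m².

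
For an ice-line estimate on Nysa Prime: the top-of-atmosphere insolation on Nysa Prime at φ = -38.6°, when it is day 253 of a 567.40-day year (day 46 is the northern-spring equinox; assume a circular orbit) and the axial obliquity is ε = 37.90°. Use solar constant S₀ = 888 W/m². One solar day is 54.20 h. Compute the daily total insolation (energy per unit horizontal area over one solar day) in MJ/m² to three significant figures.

Solar longitude: λ_s = 360° × (253 − 46)/567.40 = 131.336°.
sin δ = sin 37.90° × sin 131.336° = 0.46124, so δ = +27.467°.
cos H₀ = −tan(-38.6°) tan(+27.467°) = 0.4150, H₀ = 1.1429 rad.
Bracket: H₀ sin φ sin δ + cos φ cos δ sin H₀ = 1.1429×-0.62388×0.46124 + 0.78152×0.88728×0.90983 = -0.328879 + 0.630901 = 0.302022.
Q̄ = (S₀/π) × [bracket] = (888/π) × 0.302022 = 85.369 W/m².
Daily total = Q̄ × 54.20 h × 3600 s/h = 85.369 × 54.20 × 3600 / 10⁶ = 16.66 MJ/m².

16.7 MJ/m²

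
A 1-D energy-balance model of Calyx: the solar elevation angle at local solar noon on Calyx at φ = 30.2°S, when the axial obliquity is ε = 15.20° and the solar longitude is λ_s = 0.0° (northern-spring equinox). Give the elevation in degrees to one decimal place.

59.8°

Solar declination: sin δ = sin ε · sin λ_s = sin 15.20° × sin 0.0° = 0.00000, so δ = +0.000°.
At local noon the hour angle is zero, so the zenith angle equals |φ − δ| = |-30.2° − (+0.000°)| = 30.200°.
Elevation = 90° − 30.200° = 59.8°.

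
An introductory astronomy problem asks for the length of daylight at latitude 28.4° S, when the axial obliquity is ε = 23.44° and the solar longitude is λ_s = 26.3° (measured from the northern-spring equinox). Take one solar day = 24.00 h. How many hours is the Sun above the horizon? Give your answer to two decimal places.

11.26 h

Solar declination: sin δ = sin ε · sin λ_s = sin 23.44° × sin 26.3° = 0.17625, so δ = +10.151°.
cos H₀ = −tan φ · tan δ = −tan(-28.4°) × tan(+10.151°) = 0.0968, so H₀ = 1.4738 rad = 84.44°.
Daylight = 2H₀/(2π) × 24.00 h = (1.4738/π) × 24.00 = 11.26 h.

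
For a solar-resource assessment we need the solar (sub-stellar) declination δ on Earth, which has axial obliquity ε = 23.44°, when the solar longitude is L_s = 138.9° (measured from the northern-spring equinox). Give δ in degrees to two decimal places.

δ = +15.16°

sin δ = sin ε · sin L_s = sin 23.44° × sin 138.9° = 0.261496.
δ = arcsin(0.261496) = +15.16°.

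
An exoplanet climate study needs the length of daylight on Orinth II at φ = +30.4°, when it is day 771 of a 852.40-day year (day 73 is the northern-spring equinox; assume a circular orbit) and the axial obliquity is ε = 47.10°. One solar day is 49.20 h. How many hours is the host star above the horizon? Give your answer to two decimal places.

Solar longitude: λ_s = 360° × (771 − 73)/852.40 = 294.791°.
sin δ = sin 47.10° × sin 294.791° = -0.66503, so δ = -41.685°.
cos H₀ = −tan φ · tan δ = −tan(+30.4°) × tan(-41.685°) = 0.5224, so H₀ = 1.0211 rad = 58.50°.
Daylight = 2H₀/(2π) × 49.20 h = (1.0211/π) × 49.20 = 15.99 h.

15.99 h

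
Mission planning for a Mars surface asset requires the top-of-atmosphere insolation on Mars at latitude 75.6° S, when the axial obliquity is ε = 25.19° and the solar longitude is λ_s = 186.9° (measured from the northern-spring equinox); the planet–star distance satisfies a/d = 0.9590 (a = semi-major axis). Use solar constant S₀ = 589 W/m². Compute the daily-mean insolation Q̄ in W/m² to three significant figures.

Solar declination: sin δ = sin ε · sin λ_s = sin 25.19° × sin 186.9° = -0.05113, so δ = -2.931°.
cos H₀ = −tan(-75.6°) tan(-2.931°) = -0.1994, H₀ = 1.7716 rad.
Bracket: H₀ sin φ sin δ + cos φ cos δ sin H₀ = 1.7716×-0.96858×-0.05113 + 0.24869×0.99869×0.97992 = 0.087736 + 0.243377 = 0.331113.
Inverse-square distance factor (a/d)² = 0.9590² = 0.919681.
Q̄ = (S₀/π) × 0.919681 × [bracket] = (589/π) × 0.919681 × 0.331113 = 57.09 W/m².

Q̄ ≈ 57.1 W/m²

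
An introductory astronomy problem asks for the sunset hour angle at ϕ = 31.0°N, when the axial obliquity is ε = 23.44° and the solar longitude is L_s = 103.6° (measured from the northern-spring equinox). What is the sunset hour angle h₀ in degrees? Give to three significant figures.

Solar declination: sin δ = sin ε · sin L_s = sin 23.44° × sin 103.6° = 0.38663, so δ = +22.745°.
cos h₀ = −tan ϕ · tan δ = −tan(+31.0°) × tan(+22.745°) = -0.2519, so h₀ = 1.8254 rad = 104.59°.

h₀ = 105°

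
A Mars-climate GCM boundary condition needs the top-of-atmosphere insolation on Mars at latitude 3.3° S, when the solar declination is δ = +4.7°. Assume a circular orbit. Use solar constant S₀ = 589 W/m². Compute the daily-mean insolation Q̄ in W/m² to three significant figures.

cos H₀ = −tan(-3.3°) tan(+4.700°) = 0.0047, H₀ = 1.5661 rad.
Bracket: H₀ sin φ sin δ + cos φ cos δ sin H₀ = 1.5661×-0.05756×0.08194 + 0.99834×0.99664×0.99999 = -0.007386 + 0.994976 = 0.987590.
Q̄ = (S₀/π) × [bracket] = (589/π) × 0.987590 = 185.2 W/m².

Q̄ ≈ 185 W/m²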